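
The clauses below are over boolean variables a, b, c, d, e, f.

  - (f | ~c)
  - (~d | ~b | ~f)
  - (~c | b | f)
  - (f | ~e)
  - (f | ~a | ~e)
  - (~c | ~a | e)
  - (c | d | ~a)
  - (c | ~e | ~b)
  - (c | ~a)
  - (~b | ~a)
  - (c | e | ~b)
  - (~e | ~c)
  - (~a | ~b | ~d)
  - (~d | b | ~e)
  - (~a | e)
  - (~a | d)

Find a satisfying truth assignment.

Pure literal: a appears only negated; assign a = False.
Branch on b: take b = False.
For the remaining variables, c = False, d = False, e = True, f = True works.
Every clause has at least one true literal under this assignment.

a=F  b=F  c=F  d=F  e=T  f=T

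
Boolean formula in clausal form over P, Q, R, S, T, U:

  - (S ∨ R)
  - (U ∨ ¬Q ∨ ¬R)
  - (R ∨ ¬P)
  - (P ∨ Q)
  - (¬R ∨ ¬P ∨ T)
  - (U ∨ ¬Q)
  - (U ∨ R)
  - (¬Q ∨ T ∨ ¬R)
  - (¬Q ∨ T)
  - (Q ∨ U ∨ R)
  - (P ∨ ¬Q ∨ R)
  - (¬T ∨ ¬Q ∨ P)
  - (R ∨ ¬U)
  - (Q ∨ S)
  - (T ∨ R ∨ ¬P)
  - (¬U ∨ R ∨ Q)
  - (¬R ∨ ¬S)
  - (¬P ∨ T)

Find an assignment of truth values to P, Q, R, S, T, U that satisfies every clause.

P=T, Q=T, R=T, S=F, T=T, U=T

Check each clause:
  1. (R ∨ S) — R is true.
  2. (¬R ∨ U ∨ ¬Q) — U is true.
  3. (R ∨ ¬P) — R is true.
  4. (Q ∨ P) — P is true.
  5. (¬R ∨ T ∨ ¬P) — T is true.
  6. (¬Q ∨ U) — U is true.
  7. (U ∨ R) — R is true.
  8. (T ∨ ¬Q ∨ ¬R) — T is true.
  9. (T ∨ ¬Q) — T is true.
  10. (U ∨ R ∨ Q) — Q is true.
  11. (R ∨ ¬Q ∨ P) — P is true.
  12. (¬Q ∨ ¬T ∨ P) — P is true.
  13. (¬U ∨ R) — R is true.
  14. (Q ∨ S) — Q is true.
  15. (T ∨ ¬P ∨ R) — R is true.
  16. (R ∨ ¬U ∨ Q) — Q is true.
  17. (¬S ∨ ¬R) — ¬S is true.
  18. (¬P ∨ T) — T is true.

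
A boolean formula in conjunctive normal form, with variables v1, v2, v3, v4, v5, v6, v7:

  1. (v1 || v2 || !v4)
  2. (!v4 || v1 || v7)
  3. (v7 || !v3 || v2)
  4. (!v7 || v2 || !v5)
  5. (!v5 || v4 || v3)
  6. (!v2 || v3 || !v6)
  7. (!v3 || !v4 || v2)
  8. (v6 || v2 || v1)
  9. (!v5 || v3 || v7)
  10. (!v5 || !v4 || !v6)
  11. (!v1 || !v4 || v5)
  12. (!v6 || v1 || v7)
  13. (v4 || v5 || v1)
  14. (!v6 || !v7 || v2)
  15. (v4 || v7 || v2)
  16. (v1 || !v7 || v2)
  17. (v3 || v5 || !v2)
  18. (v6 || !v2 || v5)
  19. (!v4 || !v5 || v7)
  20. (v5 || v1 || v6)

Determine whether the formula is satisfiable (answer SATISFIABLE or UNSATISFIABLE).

Branch on v1: take v1 = False.
The remaining clauses are satisfied by v2 = True, v3 = True, v4 = False, v5 = True, v6 = True, v7 = True.
So v1=F, v2=T, v3=T, v4=F, v5=T, v6=T, v7=T is a satisfying assignment.

SATISFIABLE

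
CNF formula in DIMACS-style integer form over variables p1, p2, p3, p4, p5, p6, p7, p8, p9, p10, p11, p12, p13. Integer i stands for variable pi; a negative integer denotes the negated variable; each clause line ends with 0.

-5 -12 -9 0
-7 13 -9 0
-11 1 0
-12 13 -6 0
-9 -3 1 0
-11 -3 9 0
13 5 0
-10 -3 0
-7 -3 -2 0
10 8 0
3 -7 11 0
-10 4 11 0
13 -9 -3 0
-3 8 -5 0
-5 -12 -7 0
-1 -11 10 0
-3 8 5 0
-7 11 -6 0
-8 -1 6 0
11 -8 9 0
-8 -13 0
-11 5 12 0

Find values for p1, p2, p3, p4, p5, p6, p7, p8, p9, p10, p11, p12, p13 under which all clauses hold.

p1 = True, p2 = True, p3 = False, p4 = True, p5 = True, p6 = True, p7 = False, p8 = False, p9 = False, p10 = True, p11 = True, p12 = True, p13 = True

Check each clause:
  1. (¬p9 ∨ ¬p12 ∨ ¬p5) — ¬p9 is true.
  2. (p13 ∨ ¬p9 ∨ ¬p7) — ¬p7 is true.
  3. (¬p11 ∨ p1) — p1 is true.
  4. (¬p12 ∨ ¬p6 ∨ p13) — p13 is true.
  5. (¬p9 ∨ p1 ∨ ¬p3) — p1 is true.
  6. (¬p3 ∨ ¬p11 ∨ p9) — ¬p3 is true.
  7. (p13 ∨ p5) — p5 is true.
  8. (¬p3 ∨ ¬p10) — ¬p3 is true.
  9. (¬p7 ∨ ¬p3 ∨ ¬p2) — ¬p7 is true.
  10. (p10 ∨ p8) — p10 is true.
  11. (p11 ∨ p3 ∨ ¬p7) — ¬p7 is true.
  12. (p11 ∨ p4 ∨ ¬p10) — p11 is true.
  13. (¬p9 ∨ p13 ∨ ¬p3) — p13 is true.
  14. (¬p3 ∨ p8 ∨ ¬p5) — ¬p3 is true.
  15. (¬p7 ∨ ¬p12 ∨ ¬p5) — ¬p7 is true.
  16. (p10 ∨ ¬p1 ∨ ¬p11) — p10 is true.
  17. (p5 ∨ p8 ∨ ¬p3) — ¬p3 is true.
  18. (¬p6 ∨ ¬p7 ∨ p11) — ¬p7 is true.
  19. (p6 ∨ ¬p1 ∨ ¬p8) — ¬p8 is true.
  20. (¬p8 ∨ p11 ∨ p9) — ¬p8 is true.
  21. (¬p13 ∨ ¬p8) — ¬p8 is true.
  22. (p12 ∨ p5 ∨ ¬p11) — p12 is true.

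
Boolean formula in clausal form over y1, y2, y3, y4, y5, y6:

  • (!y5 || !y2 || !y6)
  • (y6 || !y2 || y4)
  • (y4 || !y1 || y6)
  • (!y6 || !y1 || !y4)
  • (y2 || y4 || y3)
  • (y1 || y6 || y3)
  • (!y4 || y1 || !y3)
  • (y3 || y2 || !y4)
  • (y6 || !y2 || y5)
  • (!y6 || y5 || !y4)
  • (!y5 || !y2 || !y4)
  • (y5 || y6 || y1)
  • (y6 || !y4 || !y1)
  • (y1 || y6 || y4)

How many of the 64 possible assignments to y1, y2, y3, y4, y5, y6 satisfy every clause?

8

Satisfying assignments:
  y1=F y2=F y3=T y4=F y5=F y6=T
  y1=F y2=F y3=T y4=F y5=T y6=T
  y1=F y2=T y3=F y4=F y5=F y6=T
  y1=F y2=T y3=T y4=F y5=F y6=T
  y1=T y2=F y3=T y4=F y5=F y6=T
  y1=T y2=F y3=T y4=F y5=T y6=T
  y1=T y2=T y3=F y4=F y5=F y6=T
  y1=T y2=T y3=T y4=F y5=F y6=T
That's 8 in total.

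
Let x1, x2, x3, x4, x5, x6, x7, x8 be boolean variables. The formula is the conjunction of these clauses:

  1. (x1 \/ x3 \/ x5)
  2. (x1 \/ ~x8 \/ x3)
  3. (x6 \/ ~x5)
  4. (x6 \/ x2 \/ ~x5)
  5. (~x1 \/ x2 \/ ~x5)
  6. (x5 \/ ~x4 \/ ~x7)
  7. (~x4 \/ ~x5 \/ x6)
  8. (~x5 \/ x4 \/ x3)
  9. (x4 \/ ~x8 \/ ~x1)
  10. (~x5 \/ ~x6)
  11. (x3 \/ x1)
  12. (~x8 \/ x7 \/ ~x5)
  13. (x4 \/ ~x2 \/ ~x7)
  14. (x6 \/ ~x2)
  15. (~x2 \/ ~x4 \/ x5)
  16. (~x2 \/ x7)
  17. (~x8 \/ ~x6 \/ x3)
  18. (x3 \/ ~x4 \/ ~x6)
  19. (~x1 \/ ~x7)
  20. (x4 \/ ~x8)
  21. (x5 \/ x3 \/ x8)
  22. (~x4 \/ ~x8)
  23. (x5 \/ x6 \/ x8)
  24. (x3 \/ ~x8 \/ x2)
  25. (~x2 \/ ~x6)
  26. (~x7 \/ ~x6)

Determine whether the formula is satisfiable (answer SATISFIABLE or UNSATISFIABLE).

SATISFIABLE

x3 occurs only positively in the remaining clauses — set x3 = True.
Set x1 = True and propagate.
  then x7 is forced to False.
  then x2 is forced to False.
  then x5 is forced to False.
The remaining clauses are satisfied by x4 = False, x6 = True, x8 = False.
Every clause has at least one true literal under this assignment.
So x1=True, x2=False, x3=True, x4=False, x5=False, x6=True, x7=False, x8=False is a satisfying assignment.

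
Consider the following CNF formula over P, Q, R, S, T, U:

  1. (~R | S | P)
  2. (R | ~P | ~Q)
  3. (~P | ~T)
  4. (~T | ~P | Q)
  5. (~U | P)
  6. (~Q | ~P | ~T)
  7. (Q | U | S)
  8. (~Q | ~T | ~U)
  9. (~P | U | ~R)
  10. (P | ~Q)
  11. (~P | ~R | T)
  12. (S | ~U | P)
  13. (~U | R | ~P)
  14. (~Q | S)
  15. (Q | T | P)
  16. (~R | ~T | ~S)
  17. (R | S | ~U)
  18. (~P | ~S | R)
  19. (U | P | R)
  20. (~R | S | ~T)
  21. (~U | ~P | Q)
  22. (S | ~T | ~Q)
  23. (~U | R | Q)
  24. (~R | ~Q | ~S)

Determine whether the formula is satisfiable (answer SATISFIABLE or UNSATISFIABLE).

P = True:
  propagation gives T=False, R=False, Q=False, U=False; an empty clause results — contradiction.
P = False:
  propagation gives U=False, Q=False, S=True, T=True; an empty clause results — contradiction.
Every branch closes, so no satisfying assignment exists.

UNSATISFIABLE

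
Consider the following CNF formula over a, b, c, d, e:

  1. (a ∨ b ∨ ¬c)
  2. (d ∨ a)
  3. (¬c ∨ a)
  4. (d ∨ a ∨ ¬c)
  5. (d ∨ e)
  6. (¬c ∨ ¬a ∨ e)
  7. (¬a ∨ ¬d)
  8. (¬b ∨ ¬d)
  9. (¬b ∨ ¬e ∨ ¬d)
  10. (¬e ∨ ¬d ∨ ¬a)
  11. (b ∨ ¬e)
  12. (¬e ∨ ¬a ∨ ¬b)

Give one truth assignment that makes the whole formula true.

a=0, b=0, c=0, d=1, e=0

Check each clause:
  1. (b ∨ a ∨ ¬c) — ¬c is true.
  2. (a ∨ d) — d is true.
  3. (a ∨ ¬c) — ¬c is true.
  4. (d ∨ a ∨ ¬c) — d is true.
  5. (e ∨ d) — d is true.
  6. (e ∨ ¬c ∨ ¬a) — ¬c is true.
  7. (¬a ∨ ¬d) — ¬a is true.
  8. (¬d ∨ ¬b) — ¬b is true.
  9. (¬d ∨ ¬b ∨ ¬e) — ¬e is true.
  10. (¬a ∨ ¬d ∨ ¬e) — ¬e is true.
  11. (¬e ∨ b) — ¬e is true.
  12. (¬e ∨ ¬b ∨ ¬a) — ¬e is true.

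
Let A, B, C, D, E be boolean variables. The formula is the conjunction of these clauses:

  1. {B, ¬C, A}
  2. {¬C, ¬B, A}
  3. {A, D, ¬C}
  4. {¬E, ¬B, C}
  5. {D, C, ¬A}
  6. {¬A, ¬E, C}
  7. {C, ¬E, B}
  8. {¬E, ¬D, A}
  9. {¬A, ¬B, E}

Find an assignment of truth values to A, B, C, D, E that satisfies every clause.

A = F, B = F, C = F, D = F, E = F

Branch on A: take A = False.
Set B = False and propagate.
  then C is forced to False.
  then E is forced to False.
D is now unconstrained; take D = False.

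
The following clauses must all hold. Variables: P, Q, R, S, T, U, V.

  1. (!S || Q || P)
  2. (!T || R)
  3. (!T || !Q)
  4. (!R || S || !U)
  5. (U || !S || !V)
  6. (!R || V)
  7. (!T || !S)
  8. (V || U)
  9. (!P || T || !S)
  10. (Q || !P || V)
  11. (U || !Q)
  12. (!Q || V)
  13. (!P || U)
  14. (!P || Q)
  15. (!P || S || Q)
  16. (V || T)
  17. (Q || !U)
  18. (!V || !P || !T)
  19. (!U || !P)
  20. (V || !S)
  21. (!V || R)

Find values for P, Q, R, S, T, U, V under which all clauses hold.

P=F, Q=F, R=T, S=F, T=T, U=F, V=T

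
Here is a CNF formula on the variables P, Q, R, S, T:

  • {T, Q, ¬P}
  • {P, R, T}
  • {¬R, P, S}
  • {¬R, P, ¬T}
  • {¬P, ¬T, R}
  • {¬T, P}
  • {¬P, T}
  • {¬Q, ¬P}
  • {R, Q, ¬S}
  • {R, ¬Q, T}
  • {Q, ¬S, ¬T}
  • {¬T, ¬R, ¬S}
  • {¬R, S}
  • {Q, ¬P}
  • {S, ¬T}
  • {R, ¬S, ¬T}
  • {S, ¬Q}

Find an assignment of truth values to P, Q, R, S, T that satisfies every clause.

P=F, Q=F, R=T, S=T, T=F

Check each clause:
  1. {Q, T, ¬P} — ¬P is true.
  2. {T, P, R} — R is true.
  3. {¬R, S, P} — S is true.
  4. {¬T, ¬R, P} — ¬T is true.
  5. {¬T, R, ¬P} — R is true.
  6. {¬T, P} — ¬T is true.
  7. {¬P, T} — ¬P is true.
  8. {¬P, ¬Q} — ¬P is true.
  9. {R, ¬S, Q} — R is true.
  10. {T, R, ¬Q} — R is true.
  11. {¬S, ¬T, Q} — ¬T is true.
  12. {¬R, ¬S, ¬T} — ¬T is true.
  13. {S, ¬R} — S is true.
  14. {Q, ¬P} — ¬P is true.
  15. {S, ¬T} — ¬T is true.
  16. {¬T, R, ¬S} — R is true.
  17. {S, ¬Q} — S is true.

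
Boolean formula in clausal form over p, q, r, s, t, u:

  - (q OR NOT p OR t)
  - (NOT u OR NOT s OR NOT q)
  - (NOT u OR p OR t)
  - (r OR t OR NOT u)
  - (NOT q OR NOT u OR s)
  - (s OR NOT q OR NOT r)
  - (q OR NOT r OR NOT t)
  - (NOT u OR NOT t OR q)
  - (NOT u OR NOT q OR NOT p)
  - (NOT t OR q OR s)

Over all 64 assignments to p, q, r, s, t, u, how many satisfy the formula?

Case analysis on q and t:
  q=T, t=T: p free; 3 ways for (r,s,u) × 2^1 = 6.
  q=T, t=F: p free; 3 ways for (r,s,u) × 2^1 = 6.
  q=F, t=T: remaining (p,r,s,u) ∈ {(F,F,T,F); (T,F,T,F)} — 2.
  q=F, t=F: remaining (p,r,s,u) ∈ {(F,F,F,F); (F,F,T,F); (F,T,F,F); (F,T,T,F)} — 4.
Total: 6 + 6 + 2 + 4 = 18.

18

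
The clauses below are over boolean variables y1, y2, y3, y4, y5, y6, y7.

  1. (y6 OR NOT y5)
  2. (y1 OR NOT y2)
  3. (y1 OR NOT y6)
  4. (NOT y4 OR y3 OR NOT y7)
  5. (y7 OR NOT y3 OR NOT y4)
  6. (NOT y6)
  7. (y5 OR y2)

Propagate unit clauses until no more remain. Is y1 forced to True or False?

True

Unit clause (NOT y6) sets y6 = False.
From (y6 OR NOT y5) and y6 = False: y5 = False.
In (y5 OR y2), y5 is now false; y2 must hold, so y2 = True.
In (NOT y2 OR y1), NOT y2 is now false; y1 must hold, so y1 = True.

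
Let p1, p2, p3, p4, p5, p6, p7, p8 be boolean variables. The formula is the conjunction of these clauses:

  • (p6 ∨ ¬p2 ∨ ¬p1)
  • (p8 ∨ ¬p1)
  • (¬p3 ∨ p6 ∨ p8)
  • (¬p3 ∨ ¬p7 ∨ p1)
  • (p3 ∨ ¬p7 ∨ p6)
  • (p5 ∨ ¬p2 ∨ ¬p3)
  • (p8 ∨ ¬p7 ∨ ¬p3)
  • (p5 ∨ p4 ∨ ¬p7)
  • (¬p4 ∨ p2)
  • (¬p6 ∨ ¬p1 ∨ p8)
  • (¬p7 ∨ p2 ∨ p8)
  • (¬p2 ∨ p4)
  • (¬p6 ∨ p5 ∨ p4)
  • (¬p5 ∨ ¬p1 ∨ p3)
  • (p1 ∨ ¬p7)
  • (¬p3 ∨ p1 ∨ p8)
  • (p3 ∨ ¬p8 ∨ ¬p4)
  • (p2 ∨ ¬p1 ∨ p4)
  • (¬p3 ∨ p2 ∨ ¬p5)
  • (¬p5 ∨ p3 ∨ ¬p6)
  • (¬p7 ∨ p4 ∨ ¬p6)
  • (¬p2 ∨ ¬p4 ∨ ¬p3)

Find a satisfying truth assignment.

p1=False, p2=False, p3=False, p4=False, p5=True, p6=False, p7=False, p8=True

Pure literal: p7 appears only negated; assign p7 = False.
Try p1 = False.
Set p2 = False and propagate.
  then p4 is forced to False.
For the remaining variables, p3 = False, p5 = True, p6 = False, p8 = True works.
Every clause has at least one true literal under this assignment.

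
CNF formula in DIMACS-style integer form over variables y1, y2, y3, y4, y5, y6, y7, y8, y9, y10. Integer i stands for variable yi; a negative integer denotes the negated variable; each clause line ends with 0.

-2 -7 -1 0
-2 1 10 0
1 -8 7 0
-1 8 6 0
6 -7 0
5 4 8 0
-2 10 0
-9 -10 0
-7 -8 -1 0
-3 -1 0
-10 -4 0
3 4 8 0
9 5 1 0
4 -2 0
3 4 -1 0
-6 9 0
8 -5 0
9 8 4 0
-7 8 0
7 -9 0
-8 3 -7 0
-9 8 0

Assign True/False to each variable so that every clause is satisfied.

y1 = True, y2 = False, y3 = False, y4 = True, y5 = False, y6 = False, y7 = False, y8 = True, y9 = False, y10 = False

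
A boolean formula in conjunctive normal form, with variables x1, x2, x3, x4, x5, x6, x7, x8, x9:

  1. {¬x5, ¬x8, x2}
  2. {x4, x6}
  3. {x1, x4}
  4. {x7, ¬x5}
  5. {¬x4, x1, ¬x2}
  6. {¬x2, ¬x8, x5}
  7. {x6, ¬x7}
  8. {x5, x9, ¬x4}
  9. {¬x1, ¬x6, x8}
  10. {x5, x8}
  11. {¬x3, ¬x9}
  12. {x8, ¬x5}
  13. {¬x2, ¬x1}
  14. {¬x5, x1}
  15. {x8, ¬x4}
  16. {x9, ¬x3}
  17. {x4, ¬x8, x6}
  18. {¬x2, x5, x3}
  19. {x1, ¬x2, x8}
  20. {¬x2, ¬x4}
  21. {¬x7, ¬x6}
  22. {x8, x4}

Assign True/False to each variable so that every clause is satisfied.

x1=False, x2=False, x3=False, x4=True, x5=False, x6=True, x7=False, x8=True, x9=True

Check each clause:
  1. {x2, ¬x5, ¬x8} — ¬x5 is true.
  2. {x4, x6} — x4 is true.
  3. {x1, x4} — x4 is true.
  4. {¬x5, x7} — ¬x5 is true.
  5. {¬x4, ¬x2, x1} — ¬x2 is true.
  6. {¬x2, ¬x8, x5} — ¬x2 is true.
  7. {x6, ¬x7} — ¬x7 is true.
  8. {x5, ¬x4, x9} — x9 is true.
  9. {¬x1, x8, ¬x6} — x8 is true.
  10. {x5, x8} — x8 is true.
  11. {¬x3, ¬x9} — ¬x3 is true.
  12. {x8, ¬x5} — x8 is true.
  13. {¬x1, ¬x2} — ¬x1 is true.
  14. {x1, ¬x5} — ¬x5 is true.
  15. {¬x4, x8} — x8 is true.
  16. {¬x3, x9} — x9 is true.
  17. {x6, x4, ¬x8} — x4 is true.
  18. {x3, ¬x2, x5} — ¬x2 is true.
  19. {x8, x1, ¬x2} — x8 is true.
  20. {¬x2, ¬x4} — ¬x2 is true.
  21. {¬x6, ¬x7} — ¬x7 is true.
  22. {x4, x8} — x8 is true.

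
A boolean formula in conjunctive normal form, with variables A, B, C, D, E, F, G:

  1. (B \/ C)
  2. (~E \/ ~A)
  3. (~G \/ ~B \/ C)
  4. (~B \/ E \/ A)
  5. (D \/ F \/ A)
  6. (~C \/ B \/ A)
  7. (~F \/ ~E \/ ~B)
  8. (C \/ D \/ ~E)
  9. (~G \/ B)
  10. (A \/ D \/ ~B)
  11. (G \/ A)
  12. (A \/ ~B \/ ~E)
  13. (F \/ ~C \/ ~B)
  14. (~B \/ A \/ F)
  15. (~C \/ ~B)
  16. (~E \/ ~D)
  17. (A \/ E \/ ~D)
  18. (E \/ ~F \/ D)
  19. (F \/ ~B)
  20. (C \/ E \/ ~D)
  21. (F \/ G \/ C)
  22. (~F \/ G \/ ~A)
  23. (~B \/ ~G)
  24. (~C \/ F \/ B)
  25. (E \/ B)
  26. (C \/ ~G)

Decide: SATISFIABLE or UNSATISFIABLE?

B = True:
  propagation gives C=False, G=False, A=True, E=False; an empty clause results — contradiction.
B = False:
  propagation gives C=True, A=True, E=False; an empty clause results — contradiction.
Every branch closes, so no satisfying assignment exists.

UNSATISFIABLE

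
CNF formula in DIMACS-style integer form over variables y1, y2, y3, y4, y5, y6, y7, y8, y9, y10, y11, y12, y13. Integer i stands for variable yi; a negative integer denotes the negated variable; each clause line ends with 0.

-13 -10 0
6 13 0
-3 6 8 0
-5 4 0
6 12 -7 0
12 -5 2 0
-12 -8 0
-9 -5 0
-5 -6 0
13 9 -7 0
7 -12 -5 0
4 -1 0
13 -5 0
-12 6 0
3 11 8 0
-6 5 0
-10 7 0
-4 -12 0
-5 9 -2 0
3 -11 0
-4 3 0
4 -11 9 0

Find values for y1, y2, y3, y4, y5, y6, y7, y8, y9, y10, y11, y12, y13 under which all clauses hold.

y1 = 0, y2 = 1, y3 = 1, y4 = 0, y5 = 0, y6 = 0, y7 = 0, y8 = 1, y9 = 1, y10 = 0, y11 = 0, y12 = 0, y13 = 1

Pure literal: y1 appears only negated; assign y1 = False.
Pure literal: y10 appears only negated; assign y10 = False.
Branch on y2: take y2 = True.
Set y3 = True and propagate.
Try y4 = False.
  then y5 is forced to False.
  then y6 is forced to False.
  then y13 is forced to True.
  then y8 is forced to True.
  then y12 is forced to False.
  then y7 is forced to False.
For the remaining variables, y9 = True, y11 = False works.
Check each clause:
  1. (NOT y13 OR NOT y10) — NOT y10 is true.
  2. (y6 OR y13) — y13 is true.
  3. (y6 OR y8 OR NOT y3) — y8 is true.
  4. (NOT y5 OR y4) — NOT y5 is true.
  5. (y12 OR NOT y7 OR y6) — NOT y7 is true.
  6. (NOT y5 OR y12 OR y2) — y2 is true.
  7. (NOT y12 OR NOT y8) — NOT y12 is true.
  8. (NOT y5 OR NOT y9) — NOT y5 is true.
  9. (NOT y5 OR NOT y6) — NOT y6 is true.
  10. (y13 OR y9 OR NOT y7) — NOT y7 is true.
  11. (y7 OR NOT y5 OR NOT y12) — NOT y5 is true.
  12. (y4 OR NOT y1) — NOT y1 is true.
  13. (NOT y5 OR y13) — NOT y5 is true.
  14. (y6 OR NOT y12) — NOT y12 is true.
  15. (y8 OR y3 OR y11) — y8 is true.
  16. (NOT y6 OR y5) — NOT y6 is true.
  17. (NOT y10 OR y7) — NOT y10 is true.
  18. (NOT y12 OR NOT y4) — NOT y12 is true.
  19. (NOT y2 OR y9 OR NOT y5) — y9 is true.
  20. (NOT y11 OR y3) — y3 is true.
  21. (y3 OR NOT y4) — y3 is true.
  22. (y4 OR y9 OR NOT y11) — y9 is true.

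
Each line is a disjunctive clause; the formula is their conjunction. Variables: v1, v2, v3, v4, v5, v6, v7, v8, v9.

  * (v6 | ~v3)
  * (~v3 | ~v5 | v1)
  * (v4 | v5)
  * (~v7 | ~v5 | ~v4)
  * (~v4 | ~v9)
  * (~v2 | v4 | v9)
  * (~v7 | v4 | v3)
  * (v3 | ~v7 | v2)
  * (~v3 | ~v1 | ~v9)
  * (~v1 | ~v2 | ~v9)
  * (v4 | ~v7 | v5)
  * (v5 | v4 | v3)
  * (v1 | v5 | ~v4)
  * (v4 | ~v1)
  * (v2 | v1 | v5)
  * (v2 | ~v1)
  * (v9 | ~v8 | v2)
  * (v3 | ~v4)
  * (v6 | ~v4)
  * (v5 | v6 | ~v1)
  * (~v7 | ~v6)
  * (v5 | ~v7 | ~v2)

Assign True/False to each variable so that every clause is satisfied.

v1 = False, v2 = True, v3 = False, v4 = False, v5 = True, v6 = True, v7 = False, v8 = False, v9 = True

v7 occurs only negated in the remaining clauses — set v7 = False.
v8 occurs only negated in the remaining clauses — set v8 = False.
Branch on v1: take v1 = False.
For the remaining variables, v2 = True, v3 = False, v4 = False, v5 = True, v6 = True, v9 = True works.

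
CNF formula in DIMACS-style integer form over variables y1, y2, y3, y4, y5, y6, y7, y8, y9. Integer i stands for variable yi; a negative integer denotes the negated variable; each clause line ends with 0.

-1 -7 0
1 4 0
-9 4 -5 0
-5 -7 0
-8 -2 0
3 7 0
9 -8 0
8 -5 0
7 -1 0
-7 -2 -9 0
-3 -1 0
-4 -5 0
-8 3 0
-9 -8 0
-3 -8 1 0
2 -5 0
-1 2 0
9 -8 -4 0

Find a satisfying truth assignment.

y1 = F, y2 = T, y3 = T, y4 = T, y5 = F, y6 = F, y7 = T, y8 = F, y9 = F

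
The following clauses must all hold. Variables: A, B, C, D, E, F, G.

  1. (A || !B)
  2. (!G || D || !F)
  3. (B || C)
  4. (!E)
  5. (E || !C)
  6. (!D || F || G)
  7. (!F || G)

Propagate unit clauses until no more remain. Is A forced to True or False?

True

(!E) stands alone — E = False.
(E || !C): since E = False, the clause reduces to (!C). C = False.
(B || C): since C = False, the clause reduces to (B). B = True.
(!B || A): since B = True, the clause reduces to (A). A = True.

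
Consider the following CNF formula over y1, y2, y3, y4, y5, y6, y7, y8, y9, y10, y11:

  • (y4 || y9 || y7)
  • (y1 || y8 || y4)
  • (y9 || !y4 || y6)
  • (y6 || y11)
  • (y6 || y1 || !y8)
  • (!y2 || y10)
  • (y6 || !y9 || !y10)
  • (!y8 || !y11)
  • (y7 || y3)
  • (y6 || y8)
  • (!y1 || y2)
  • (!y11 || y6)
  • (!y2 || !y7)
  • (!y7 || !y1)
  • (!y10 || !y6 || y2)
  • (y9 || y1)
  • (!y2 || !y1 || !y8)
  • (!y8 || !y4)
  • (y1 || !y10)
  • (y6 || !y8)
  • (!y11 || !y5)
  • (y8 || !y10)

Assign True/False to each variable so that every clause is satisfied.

y1 = False, y2 = False, y3 = True, y4 = True, y5 = True, y6 = True, y7 = True, y8 = False, y9 = True, y10 = False, y11 = False

Pure literal: y3 appears only positively; assign y3 = True.
Set y1 = False and propagate.
  then y9 is forced to True.
  then y10 is forced to False.
  then y2 is forced to False.
Branch on y4: take y4 = True.
  then y8 is forced to False.
  then y6 is forced to True.
Branch on y5: take y5 = True.
  then y11 is forced to False.
y7 is now unconstrained; take y7 = True.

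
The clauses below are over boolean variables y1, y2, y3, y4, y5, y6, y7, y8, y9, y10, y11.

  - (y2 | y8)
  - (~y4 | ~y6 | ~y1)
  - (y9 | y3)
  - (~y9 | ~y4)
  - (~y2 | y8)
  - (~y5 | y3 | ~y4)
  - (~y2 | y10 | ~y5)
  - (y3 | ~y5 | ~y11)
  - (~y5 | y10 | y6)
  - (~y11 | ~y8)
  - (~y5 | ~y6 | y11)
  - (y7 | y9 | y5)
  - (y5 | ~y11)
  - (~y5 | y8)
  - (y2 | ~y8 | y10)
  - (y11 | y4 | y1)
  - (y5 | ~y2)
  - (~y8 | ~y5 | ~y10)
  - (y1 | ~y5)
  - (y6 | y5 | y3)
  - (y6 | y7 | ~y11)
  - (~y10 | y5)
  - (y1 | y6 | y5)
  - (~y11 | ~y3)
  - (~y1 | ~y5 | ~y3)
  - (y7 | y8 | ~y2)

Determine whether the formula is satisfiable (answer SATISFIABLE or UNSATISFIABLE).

UNSATISFIABLE

y5 = True:
  propagation gives y8=True, y11=False, y6=False, y10=True; an empty clause results — contradiction.
y5 = False:
  propagation gives y11=False, y2=False, y8=True, y10=True; an empty clause results — contradiction.
Every branch closes, so no satisfying assignment exists.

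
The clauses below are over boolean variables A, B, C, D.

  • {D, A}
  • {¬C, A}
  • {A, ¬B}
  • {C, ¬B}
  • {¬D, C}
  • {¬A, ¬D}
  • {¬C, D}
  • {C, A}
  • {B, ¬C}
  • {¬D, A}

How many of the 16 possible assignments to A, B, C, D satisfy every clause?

1

The models are:
  A=T B=F C=F D=F
That's 1 in total.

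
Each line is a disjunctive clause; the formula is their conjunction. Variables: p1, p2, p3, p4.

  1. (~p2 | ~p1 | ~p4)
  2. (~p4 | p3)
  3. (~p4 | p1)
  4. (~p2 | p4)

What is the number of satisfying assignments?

5

The models are:
  p1=F p2=F p3=F p4=F
  p1=F p2=F p3=T p4=F
  p1=T p2=F p3=F p4=F
  p1=T p2=F p3=T p4=F
  p1=T p2=F p3=T p4=T
Count: 5.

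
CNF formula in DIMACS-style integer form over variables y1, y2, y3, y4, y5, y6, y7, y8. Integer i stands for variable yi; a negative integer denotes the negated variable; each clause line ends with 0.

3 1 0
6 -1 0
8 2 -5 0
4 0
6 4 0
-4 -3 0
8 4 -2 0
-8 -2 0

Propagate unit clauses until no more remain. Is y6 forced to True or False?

True

(y4) is a unit clause: y4 = True.
(NOT y3 OR NOT y4) with y4 = True leaves only NOT y3, so y3 = False.
(y3 OR y1) with y3 = False leaves only y1, so y1 = True.
(NOT y1 OR y6): since y1 = True, the clause reduces to (y6). y6 = True.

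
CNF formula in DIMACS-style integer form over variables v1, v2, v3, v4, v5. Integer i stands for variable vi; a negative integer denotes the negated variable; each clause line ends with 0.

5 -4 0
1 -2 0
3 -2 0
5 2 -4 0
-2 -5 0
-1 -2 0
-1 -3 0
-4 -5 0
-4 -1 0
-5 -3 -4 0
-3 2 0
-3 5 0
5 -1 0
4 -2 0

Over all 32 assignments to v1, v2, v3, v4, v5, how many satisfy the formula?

3

The models are:
  v1=0 v2=0 v3=0 v4=0 v5=0
  v1=0 v2=0 v3=0 v4=0 v5=1
  v1=1 v2=0 v3=0 v4=0 v5=1
That's 3 in total.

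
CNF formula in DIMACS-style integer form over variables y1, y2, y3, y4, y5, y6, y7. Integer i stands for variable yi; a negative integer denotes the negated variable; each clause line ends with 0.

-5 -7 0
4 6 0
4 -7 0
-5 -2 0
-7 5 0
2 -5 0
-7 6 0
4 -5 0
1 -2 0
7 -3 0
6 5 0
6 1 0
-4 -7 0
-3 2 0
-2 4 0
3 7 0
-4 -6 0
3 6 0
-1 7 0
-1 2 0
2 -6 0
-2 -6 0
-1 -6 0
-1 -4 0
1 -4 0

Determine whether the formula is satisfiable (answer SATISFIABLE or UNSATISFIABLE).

UNSATISFIABLE

y6 = True:
  propagation gives y4=False, y7=False, y5=False, y3=False; an empty clause results — contradiction.
y6 = False:
  propagation gives y4=True, y7=False, y3=False; an empty clause results — contradiction.
Every branch closes, so no satisfying assignment exists.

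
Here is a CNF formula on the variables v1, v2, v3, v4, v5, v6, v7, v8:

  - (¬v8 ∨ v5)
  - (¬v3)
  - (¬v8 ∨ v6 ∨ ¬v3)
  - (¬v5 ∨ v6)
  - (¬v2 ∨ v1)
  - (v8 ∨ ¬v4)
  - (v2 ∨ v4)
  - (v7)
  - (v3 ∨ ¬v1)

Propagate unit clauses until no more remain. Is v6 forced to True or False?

(¬v3) is a unit clause: v3 = False.
(v7) stands alone — v7 = True.
(v3 ∨ ¬v1): since v3 = False, the clause reduces to (¬v1). v1 = False.
(v1 ∨ ¬v2): since v1 = False, the clause reduces to (¬v2). v2 = False.
From (v4 ∨ v2) and v2 = False: v4 = True.
(v8 ∨ ¬v4): since v4 = True, the clause reduces to (v8). v8 = True.
(v5 ∨ ¬v8) with v8 = True leaves only v5, so v5 = True.
In (v6 ∨ ¬v5), ¬v5 is now false; v6 must hold, so v6 = True.

True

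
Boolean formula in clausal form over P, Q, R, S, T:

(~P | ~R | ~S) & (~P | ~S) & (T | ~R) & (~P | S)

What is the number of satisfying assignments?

12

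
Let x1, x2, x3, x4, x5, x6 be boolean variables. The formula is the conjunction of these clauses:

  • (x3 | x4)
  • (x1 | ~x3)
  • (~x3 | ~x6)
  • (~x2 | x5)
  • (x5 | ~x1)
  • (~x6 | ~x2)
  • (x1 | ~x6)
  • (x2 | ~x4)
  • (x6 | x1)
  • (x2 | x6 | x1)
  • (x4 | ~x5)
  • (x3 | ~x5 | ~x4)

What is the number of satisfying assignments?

Satisfying assignments:
  x1=T x2=T x3=T x4=T x5=T x6=F
That's 1 in total.

1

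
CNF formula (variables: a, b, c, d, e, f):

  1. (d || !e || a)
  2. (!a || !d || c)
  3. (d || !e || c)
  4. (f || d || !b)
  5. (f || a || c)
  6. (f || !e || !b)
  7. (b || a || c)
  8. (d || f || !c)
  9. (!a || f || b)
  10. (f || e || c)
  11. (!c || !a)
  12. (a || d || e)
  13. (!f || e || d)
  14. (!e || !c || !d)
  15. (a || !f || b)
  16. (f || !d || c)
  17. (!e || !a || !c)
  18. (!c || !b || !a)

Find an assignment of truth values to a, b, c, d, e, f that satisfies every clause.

a = F, b = T, c = F, d = T, e = F, f = T

Set a = False and propagate.
For the remaining variables, b = True, c = False, d = True, e = False, f = True works.
Check each clause:
  1. (a || d || !e) — !e is true.
  2. (!d || c || !a) — !a is true.
  3. (d || !e || c) — !e is true.
  4. (f || d || !b) — d is true.
  5. (a || f || c) — f is true.
  6. (!b || !e || f) — !e is true.
  7. (b || a || c) — b is true.
  8. (!c || d || f) — d is true.
  9. (b || !a || f) — b is true.
  10. (e || f || c) — f is true.
  11. (!a || !c) — !c is true.
  12. (d || e || a) — d is true.
  13. (e || !f || d) — d is true.
  14. (!c || !e || !d) — !e is true.
  15. (b || !f || a) — b is true.
  16. (c || !d || f) — f is true.
  17. (!c || !a || !e) — !e is true.
  18. (!b || !a || !c) — !c is true.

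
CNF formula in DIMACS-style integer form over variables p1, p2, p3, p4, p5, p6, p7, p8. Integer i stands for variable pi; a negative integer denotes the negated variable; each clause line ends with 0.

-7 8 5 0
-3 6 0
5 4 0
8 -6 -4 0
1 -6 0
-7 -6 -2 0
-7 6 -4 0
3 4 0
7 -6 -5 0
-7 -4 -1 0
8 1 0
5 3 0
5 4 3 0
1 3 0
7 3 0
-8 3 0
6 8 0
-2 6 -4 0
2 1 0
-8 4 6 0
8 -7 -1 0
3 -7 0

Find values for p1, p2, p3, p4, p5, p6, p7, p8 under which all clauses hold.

p1=T, p2=F, p3=T, p4=F, p5=T, p6=T, p7=T, p8=T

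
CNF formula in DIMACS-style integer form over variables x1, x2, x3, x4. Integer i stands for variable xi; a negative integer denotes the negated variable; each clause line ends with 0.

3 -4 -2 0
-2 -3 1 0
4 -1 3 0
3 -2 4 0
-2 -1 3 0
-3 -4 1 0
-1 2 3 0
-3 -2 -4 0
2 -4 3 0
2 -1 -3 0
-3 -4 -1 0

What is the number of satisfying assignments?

Satisfying assignments:
  x1=0 x2=0 x3=0 x4=0
  x1=0 x2=0 x3=1 x4=0
  x1=1 x2=1 x3=1 x4=0
That's 3 in total.

3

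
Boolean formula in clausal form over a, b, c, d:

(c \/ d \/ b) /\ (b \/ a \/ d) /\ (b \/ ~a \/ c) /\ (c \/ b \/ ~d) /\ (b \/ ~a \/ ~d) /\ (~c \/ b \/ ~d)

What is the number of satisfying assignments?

9

Case analysis on b and d:
  b=T, d=T: remaining (a,c) ∈ {(F,F); (F,T); (T,F); (T,T)} — 4.
  b=T, d=F: remaining (a,c) ∈ {(F,F); (F,T); (T,F); (T,T)} — 4.
  b=F, d=T: a clause becomes empty — 0.
  b=F, d=F: remaining (a,c) ∈ {(T,T)} — 1.
Total: 4 + 4 + 0 + 1 = 9.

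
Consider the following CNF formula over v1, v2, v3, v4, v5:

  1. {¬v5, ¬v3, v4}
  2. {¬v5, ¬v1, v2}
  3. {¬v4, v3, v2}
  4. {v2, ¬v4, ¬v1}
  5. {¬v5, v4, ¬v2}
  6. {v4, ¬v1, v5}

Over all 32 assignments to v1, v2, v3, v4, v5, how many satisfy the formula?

15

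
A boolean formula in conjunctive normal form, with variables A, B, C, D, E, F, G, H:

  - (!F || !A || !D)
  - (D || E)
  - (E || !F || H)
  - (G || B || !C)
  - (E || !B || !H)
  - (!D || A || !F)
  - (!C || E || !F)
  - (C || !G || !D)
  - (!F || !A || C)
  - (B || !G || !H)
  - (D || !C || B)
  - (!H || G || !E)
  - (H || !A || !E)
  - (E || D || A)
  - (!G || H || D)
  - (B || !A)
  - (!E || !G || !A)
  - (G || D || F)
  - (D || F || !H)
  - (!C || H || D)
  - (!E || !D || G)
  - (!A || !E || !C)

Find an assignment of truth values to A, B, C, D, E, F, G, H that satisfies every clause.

Set A = False and propagate.
Try B = False.
Try C = False.
For the remaining variables, D = False, E = True, F = True, G = False, H = False works.
Check each clause:
  1. (!D || !F || !A) — !D is true.
  2. (D || E) — E is true.
  3. (H || !F || E) — E is true.
  4. (B || G || !C) — !C is true.
  5. (!B || !H || E) — !H is true.
  6. (A || !D || !F) — !D is true.
  7. (E || !F || !C) — !C is true.
  8. (!G || C || !D) — !G is true.
  9. (!A || C || !F) — !A is true.
  10. (B || !H || !G) — !H is true.
  11. (B || D || !C) — !C is true.
  12. (G || !E || !H) — !H is true.
  13. (H || !A || !E) — !A is true.
  14. (E || D || A) — E is true.
  15. (!G || H || D) — !G is true.
  16. (B || !A) — !A is true.
  17. (!G || !E || !A) — !G is true.
  18. (F || D || G) — F is true.
  19. (D || F || !H) — !H is true.
  20. (!C || H || D) — !C is true.
  21. (G || !D || !E) — !D is true.
  22. (!E || !A || !C) — !C is true.

A=False, B=False, C=False, D=False, E=True, F=True, G=False, H=False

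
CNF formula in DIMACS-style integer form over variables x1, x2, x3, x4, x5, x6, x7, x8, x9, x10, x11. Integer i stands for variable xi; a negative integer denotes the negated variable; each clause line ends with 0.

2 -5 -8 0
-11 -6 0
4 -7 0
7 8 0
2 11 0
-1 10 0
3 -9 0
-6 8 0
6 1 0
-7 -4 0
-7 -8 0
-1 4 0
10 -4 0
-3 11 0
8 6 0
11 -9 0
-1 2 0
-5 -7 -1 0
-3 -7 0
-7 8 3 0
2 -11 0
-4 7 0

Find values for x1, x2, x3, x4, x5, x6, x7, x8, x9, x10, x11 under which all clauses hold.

x2 occurs only positively in the remaining clauses — set x2 = True.
Pure literal: x9 appears only negated; assign x9 = False.
Branch on x1: take x1 = False.
  then x6 is forced to True.
  then x11 is forced to False.
  then x8 is forced to True.
  then x7 is forced to False.
  then x3 is forced to False.
  then x4 is forced to False.
x5, x10 are now unconstrained; take x5 = True, x10 = True.
Every clause has at least one true literal under this assignment.

x1=F, x2=T, x3=F, x4=F, x5=T, x6=T, x7=F, x8=T, x9=F, x10=T, x11=F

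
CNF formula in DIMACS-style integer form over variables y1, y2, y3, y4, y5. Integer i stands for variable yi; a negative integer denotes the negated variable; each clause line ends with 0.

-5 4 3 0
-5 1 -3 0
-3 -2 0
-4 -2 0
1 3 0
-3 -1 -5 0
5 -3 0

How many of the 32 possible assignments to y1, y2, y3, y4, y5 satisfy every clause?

Satisfying assignments:
  y1=1 y2=0 y3=0 y4=0 y5=0
  y1=1 y2=0 y3=0 y4=1 y5=0
  y1=1 y2=0 y3=0 y4=1 y5=1
  y1=1 y2=1 y3=0 y4=0 y5=0
Count: 4.

4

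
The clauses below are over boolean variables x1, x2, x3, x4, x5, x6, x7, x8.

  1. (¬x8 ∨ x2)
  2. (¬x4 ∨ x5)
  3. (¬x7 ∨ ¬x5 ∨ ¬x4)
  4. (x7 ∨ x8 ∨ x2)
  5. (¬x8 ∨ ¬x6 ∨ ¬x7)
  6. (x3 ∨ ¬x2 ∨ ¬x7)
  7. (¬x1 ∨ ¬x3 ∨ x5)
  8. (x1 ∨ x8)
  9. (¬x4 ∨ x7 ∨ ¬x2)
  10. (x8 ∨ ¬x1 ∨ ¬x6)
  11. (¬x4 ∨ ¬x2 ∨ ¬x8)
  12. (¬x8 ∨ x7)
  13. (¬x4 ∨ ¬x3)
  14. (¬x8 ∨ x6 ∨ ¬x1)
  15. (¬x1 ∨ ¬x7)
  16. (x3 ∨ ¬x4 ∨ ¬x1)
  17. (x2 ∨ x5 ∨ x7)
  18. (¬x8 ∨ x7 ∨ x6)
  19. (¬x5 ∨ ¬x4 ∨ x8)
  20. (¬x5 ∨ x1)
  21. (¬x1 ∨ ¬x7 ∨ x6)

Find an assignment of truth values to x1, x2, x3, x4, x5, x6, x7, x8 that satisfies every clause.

x1=False, x2=True, x3=True, x4=False, x5=False, x6=False, x7=True, x8=True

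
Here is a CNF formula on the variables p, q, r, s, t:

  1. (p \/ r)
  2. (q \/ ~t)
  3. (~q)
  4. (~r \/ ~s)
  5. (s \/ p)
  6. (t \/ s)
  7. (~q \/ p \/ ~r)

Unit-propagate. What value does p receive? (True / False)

(~q) is a unit clause: q = False.
In (~t \/ q), q is now false; ~t must hold, so t = False.
(s \/ t) with t = False leaves only s, so s = True.
(~r \/ ~s) with s = True leaves only ~r, so r = False.
From (r \/ p) and r = False: p = True.

True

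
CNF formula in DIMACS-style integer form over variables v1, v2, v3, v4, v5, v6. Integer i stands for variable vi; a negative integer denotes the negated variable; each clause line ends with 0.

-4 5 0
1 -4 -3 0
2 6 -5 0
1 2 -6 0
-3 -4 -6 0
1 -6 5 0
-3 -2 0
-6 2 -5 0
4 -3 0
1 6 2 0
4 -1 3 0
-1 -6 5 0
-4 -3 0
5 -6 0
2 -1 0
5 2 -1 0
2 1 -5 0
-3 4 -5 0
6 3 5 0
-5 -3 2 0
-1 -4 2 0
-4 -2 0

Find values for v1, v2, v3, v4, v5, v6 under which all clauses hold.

Try v1 = False.
For the remaining variables, v2 = True, v3 = False, v4 = False, v5 = True, v6 = True works.

v1 = F, v2 = T, v3 = F, v4 = F, v5 = T, v6 = T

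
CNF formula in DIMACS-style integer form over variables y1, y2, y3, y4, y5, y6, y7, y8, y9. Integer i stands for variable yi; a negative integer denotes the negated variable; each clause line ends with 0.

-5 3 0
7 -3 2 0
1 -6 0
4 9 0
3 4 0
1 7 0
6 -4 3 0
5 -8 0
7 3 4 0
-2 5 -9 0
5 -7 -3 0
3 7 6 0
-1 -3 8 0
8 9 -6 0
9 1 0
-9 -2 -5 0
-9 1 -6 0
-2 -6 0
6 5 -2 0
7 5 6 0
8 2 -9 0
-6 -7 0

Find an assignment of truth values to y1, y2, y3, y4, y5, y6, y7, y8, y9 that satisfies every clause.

y1 = True, y2 = False, y3 = True, y4 = False, y5 = True, y6 = False, y7 = True, y8 = True, y9 = True

Check each clause:
  1. (y3 \/ ~y5) — y3 is true.
  2. (~y3 \/ y7 \/ y2) — y7 is true.
  3. (~y6 \/ y1) — y1 is true.
  4. (y9 \/ y4) — y9 is true.
  5. (y3 \/ y4) — y3 is true.
  6. (y1 \/ y7) — y1 is true.
  7. (~y4 \/ y6 \/ y3) — y3 is true.
  8. (y5 \/ ~y8) — y5 is true.
  9. (y4 \/ y3 \/ y7) — y3 is true.
  10. (y5 \/ ~y9 \/ ~y2) — y5 is true.
  11. (~y7 \/ y5 \/ ~y3) — y5 is true.
  12. (y6 \/ y7 \/ y3) — y3 is true.
  13. (y8 \/ ~y1 \/ ~y3) — y8 is true.
  14. (y9 \/ ~y6 \/ y8) — y8 is true.
  15. (y9 \/ y1) — y9 is true.
  16. (~y2 \/ ~y9 \/ ~y5) — ~y2 is true.
  17. (y1 \/ ~y9 \/ ~y6) — y1 is true.
  18. (~y6 \/ ~y2) — ~y6 is true.
  19. (~y2 \/ y6 \/ y5) — y5 is true.
  20. (y6 \/ y5 \/ y7) — y5 is true.
  21. (y8 \/ ~y9 \/ y2) — y8 is true.
  22. (~y6 \/ ~y7) — ~y6 is true.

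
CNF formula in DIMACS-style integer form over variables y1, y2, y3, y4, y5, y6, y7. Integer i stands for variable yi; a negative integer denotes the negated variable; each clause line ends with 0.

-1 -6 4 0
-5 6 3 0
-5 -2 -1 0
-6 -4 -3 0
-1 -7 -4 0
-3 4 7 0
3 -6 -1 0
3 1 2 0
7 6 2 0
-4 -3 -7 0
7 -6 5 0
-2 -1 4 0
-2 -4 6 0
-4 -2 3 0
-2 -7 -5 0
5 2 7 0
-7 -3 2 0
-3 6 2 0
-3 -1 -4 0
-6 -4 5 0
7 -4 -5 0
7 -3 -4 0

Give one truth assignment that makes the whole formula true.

Set y1 = False and propagate.
Set y2 = True and propagate.
The remaining clauses are satisfied by y3 = False, y4 = False, y5 = False, y6 = True, y7 = True.
Every clause has at least one true literal under this assignment.

y1=F, y2=T, y3=F, y4=F, y5=F, y6=T, y7=T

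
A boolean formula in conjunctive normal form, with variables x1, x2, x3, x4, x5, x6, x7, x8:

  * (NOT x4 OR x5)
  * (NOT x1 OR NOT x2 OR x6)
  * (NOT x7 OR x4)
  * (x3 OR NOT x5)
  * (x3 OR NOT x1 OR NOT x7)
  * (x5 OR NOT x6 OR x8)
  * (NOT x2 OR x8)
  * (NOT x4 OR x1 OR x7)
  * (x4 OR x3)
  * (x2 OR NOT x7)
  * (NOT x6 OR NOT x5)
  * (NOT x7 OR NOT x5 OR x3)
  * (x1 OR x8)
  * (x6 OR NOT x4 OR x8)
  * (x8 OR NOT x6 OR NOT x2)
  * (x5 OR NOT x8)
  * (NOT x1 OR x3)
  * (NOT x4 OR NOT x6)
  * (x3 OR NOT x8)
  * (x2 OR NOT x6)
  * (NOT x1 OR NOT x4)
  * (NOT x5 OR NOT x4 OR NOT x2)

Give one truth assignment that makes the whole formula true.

x1=False, x2=False, x3=True, x4=False, x5=True, x6=False, x7=False, x8=True

x3 occurs only positively in the remaining clauses — set x3 = True.
Try x1 = False.
  then x8 is forced to True.
  then x5 is forced to True.
  then x6 is forced to False.
Branch on x2: take x2 = False.
  then x7 is forced to False.
  then x4 is forced to False.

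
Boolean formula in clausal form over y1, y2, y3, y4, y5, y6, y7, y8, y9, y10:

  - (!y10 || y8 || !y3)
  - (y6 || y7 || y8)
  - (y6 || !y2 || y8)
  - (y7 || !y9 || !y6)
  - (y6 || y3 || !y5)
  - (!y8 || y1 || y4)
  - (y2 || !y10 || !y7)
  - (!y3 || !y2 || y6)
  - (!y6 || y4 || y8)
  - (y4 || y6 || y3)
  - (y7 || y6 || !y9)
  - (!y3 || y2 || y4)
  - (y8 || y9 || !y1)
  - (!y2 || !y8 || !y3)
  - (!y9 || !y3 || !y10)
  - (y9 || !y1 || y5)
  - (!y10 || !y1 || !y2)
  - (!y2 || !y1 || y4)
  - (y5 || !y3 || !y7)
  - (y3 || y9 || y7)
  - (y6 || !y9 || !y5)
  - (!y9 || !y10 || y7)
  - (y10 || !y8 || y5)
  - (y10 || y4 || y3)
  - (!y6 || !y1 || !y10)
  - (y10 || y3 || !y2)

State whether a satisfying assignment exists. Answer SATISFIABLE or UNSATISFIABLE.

y4 occurs only positively in the remaining clauses — set y4 = True.
Try y1 = True.
Branch on y2: take y2 = False.
Try y3 = False.
For the remaining variables, y5 = True, y6 = True, y7 = True, y8 = True, y9 = True, y10 = False works.
So y1=T, y2=F, y3=F, y4=T, y5=T, y6=T, y7=T, y8=T, y9=T, y10=F is a satisfying assignment.

SATISFIABLE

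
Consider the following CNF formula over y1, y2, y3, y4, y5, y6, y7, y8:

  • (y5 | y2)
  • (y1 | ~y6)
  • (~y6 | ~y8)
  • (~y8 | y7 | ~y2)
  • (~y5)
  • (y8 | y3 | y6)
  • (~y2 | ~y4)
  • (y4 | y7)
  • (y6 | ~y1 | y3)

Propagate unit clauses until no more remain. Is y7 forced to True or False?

(~y5) is a unit clause: y5 = False.
(y2 | y5) with y5 = False leaves only y2, so y2 = True.
From (~y2 | ~y4) and y2 = True: y4 = False.
(y7 | y4) with y4 = False leaves only y7, so y7 = True.

True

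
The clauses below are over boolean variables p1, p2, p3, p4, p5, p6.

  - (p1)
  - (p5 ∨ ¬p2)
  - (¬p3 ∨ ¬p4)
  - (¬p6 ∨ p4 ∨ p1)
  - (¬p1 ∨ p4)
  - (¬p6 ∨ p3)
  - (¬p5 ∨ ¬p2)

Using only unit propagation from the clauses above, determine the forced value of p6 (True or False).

False

(p1) is a unit clause: p1 = True.
(¬p1 ∨ p4): since p1 = True, the clause reduces to (p4). p4 = True.
In (¬p4 ∨ ¬p3), ¬p4 is now false; ¬p3 must hold, so p3 = False.
In (¬p6 ∨ p3), p3 is now false; ¬p6 must hold, so p6 = False.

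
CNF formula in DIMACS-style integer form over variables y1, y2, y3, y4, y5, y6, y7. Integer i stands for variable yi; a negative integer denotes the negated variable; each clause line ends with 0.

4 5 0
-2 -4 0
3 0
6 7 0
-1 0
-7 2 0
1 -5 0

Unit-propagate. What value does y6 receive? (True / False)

Unit clause (y3) sets y3 = True.
Unit clause (!y1) sets y1 = False.
In (y1 || !y5), y1 is now false; !y5 must hold, so y5 = False.
From (y4 || y5) and y5 = False: y4 = True.
(!y4 || !y2) with y4 = True leaves only !y2, so y2 = False.
(!y7 || y2): since y2 = False, the clause reduces to (!y7). y7 = False.
(y6 || y7): since y7 = False, the clause reduces to (y6). y6 = True.

True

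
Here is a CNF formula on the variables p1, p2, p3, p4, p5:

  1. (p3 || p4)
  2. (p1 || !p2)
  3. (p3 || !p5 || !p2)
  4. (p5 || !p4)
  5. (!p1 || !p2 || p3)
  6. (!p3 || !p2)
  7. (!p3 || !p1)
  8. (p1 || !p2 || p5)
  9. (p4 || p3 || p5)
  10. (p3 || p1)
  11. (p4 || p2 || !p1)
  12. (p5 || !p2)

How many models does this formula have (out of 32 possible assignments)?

The models are:
  p1=F p2=F p3=T p4=F p5=F
  p1=F p2=F p3=T p4=F p5=T
  p1=F p2=F p3=T p4=T p5=T
  p1=T p2=F p3=F p4=T p5=T
That's 4 in total.

4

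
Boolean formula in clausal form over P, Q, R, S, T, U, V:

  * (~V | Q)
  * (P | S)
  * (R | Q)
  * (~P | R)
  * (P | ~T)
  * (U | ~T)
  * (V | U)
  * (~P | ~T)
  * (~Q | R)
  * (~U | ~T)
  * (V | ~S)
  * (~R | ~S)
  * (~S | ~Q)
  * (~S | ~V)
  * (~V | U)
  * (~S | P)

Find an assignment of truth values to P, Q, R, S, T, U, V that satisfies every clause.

P=True, Q=True, R=True, S=False, T=False, U=True, V=True

Check each clause:
  1. (Q | ~V) — Q is true.
  2. (P | S) — P is true.
  3. (R | Q) — Q is true.
  4. (~P | R) — R is true.
  5. (~T | P) — P is true.
  6. (U | ~T) — ~T is true.
  7. (V | U) — U is true.
  8. (~T | ~P) — ~T is true.
  9. (~Q | R) — R is true.
  10. (~U | ~T) — ~T is true.
  11. (~S | V) — ~S is true.
  12. (~S | ~R) — ~S is true.
  13. (~S | ~Q) — ~S is true.
  14. (~S | ~V) — ~S is true.
  15. (U | ~V) — U is true.
  16. (P | ~S) — P is true.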